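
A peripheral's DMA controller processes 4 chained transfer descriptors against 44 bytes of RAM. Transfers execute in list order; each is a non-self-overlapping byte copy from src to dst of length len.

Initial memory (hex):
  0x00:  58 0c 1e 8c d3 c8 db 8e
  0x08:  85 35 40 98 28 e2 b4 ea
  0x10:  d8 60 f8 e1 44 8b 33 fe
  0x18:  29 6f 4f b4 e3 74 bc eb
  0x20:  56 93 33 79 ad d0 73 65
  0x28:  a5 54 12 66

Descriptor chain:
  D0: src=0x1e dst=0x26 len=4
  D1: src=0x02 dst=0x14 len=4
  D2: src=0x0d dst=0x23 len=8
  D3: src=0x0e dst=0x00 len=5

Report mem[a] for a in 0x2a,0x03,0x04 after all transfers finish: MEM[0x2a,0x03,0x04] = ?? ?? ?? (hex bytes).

[0] 0x1e->0x26 len=4 : bc eb 56 93
[1] 0x02->0x14 len=4 : 1e 8c d3 c8
[2] 0x0d->0x23 len=8 : e2 b4 ea d8 60 f8 e1 1e
[3] 0x0e->0x00 len=5 : b4 ea d8 60 f8
query mem[0x2a]=0x1e, mem[0x03]=0x60, mem[0x04]=0xf8

MEM[0x2a,0x03,0x04] = 1e 60 f8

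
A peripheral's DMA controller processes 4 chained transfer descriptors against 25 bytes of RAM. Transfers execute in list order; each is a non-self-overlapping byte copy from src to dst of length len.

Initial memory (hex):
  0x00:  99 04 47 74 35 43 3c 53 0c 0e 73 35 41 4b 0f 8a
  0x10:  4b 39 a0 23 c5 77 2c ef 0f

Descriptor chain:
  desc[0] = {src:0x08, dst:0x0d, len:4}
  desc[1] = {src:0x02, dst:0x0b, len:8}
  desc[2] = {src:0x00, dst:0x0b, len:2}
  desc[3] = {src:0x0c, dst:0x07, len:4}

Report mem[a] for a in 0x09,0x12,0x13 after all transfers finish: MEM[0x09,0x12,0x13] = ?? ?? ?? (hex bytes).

MEM[0x09,0x12,0x13] = 43 0e 23

  after D0: wrote 4B at 0x0d = 0c0e7335
  after D1: wrote 8B at 0x0b = 477435433c530c0e
  after D2: wrote 2B at 0x0b = 9904
  after D3: wrote 4B at 0x07 = 0435433c
query mem[0x09]=0x43, mem[0x12]=0x0e, mem[0x13]=0x23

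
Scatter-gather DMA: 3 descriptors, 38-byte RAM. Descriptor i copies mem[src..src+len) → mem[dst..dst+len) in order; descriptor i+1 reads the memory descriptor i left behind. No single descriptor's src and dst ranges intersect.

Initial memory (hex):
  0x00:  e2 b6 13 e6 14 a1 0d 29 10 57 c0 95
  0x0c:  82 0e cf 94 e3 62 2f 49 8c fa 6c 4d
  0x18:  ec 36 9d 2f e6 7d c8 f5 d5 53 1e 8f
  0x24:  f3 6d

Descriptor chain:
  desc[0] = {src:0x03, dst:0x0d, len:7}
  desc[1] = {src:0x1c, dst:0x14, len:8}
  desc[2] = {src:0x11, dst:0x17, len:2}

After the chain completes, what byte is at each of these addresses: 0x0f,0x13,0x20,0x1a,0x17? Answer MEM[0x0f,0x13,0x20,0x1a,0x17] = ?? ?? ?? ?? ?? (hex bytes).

D0: mem[0x0d..0x13] <- [e6 14 a1 0d 29 10 57]
D1: mem[0x14..0x1b] <- [e6 7d c8 f5 d5 53 1e 8f]
D2: mem[0x17..0x18] <- [29 10]
query mem[0x0f]=0xa1, mem[0x13]=0x57, mem[0x20]=0xd5, mem[0x1a]=0x1e, mem[0x17]=0x29

MEM[0x0f,0x13,0x20,0x1a,0x17] = a1 57 d5 1e 29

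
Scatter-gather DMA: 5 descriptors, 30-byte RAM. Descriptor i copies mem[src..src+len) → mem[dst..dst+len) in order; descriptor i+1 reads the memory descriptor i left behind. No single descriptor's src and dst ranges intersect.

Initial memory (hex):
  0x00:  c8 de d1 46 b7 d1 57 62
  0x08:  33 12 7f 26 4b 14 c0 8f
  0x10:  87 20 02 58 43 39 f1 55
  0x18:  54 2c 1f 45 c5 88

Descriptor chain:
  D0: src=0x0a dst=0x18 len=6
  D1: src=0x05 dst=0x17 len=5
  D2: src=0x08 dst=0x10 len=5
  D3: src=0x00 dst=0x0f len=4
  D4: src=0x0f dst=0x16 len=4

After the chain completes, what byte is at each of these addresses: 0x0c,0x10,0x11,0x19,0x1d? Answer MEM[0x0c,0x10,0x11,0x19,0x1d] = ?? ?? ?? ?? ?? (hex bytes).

#0 dst[0x18+6] := {0x7f,0x26,0x4b,0x14,0xc0,0x8f}
#1 dst[0x17+5] := {0xd1,0x57,0x62,0x33,0x12}
#2 dst[0x10+5] := {0x33,0x12,0x7f,0x26,0x4b}
#3 dst[0x0f+4] := {0xc8,0xde,0xd1,0x46}
#4 dst[0x16+4] := {0xc8,0xde,0xd1,0x46}
query mem[0x0c]=0x4b, mem[0x10]=0xde, mem[0x11]=0xd1, mem[0x19]=0x46, mem[0x1d]=0x8f

MEM[0x0c,0x10,0x11,0x19,0x1d] = 4b de d1 46 8f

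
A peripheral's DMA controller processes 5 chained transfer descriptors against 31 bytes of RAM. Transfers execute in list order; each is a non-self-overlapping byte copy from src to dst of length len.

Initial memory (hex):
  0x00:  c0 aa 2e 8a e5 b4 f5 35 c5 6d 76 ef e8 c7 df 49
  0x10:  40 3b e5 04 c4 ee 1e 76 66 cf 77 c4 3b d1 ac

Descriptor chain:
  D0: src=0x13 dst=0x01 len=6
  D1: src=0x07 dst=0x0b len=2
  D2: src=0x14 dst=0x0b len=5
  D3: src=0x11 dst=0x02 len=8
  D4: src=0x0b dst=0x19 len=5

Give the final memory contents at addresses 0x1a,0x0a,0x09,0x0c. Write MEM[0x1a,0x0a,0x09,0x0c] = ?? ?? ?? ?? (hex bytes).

D0: mem[0x01..0x06] <- [04 c4 ee 1e 76 66]
D1: mem[0x0b..0x0c] <- [35 c5]
D2: mem[0x0b..0x0f] <- [c4 ee 1e 76 66]
D3: mem[0x02..0x09] <- [3b e5 04 c4 ee 1e 76 66]
D4: mem[0x19..0x1d] <- [c4 ee 1e 76 66]
query mem[0x1a]=0xee, mem[0x0a]=0x76, mem[0x09]=0x66, mem[0x0c]=0xee

MEM[0x1a,0x0a,0x09,0x0c] = ee 76 66 ee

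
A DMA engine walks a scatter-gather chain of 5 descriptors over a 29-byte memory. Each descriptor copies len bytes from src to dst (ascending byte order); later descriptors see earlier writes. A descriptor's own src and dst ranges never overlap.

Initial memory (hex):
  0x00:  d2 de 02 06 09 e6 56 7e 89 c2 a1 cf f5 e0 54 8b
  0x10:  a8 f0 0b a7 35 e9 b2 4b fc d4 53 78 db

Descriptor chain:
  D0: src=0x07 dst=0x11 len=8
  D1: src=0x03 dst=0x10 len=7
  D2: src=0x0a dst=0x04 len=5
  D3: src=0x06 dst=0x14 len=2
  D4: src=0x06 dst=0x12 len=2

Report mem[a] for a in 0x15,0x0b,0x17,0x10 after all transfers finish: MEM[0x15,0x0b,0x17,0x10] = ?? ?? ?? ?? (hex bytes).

MEM[0x15,0x0b,0x17,0x10] = e0 cf e0 06

[0] 0x07->0x11 len=8 : 7e 89 c2 a1 cf f5 e0 54
[1] 0x03->0x10 len=7 : 06 09 e6 56 7e 89 c2
[2] 0x0a->0x04 len=5 : a1 cf f5 e0 54
[3] 0x06->0x14 len=2 : f5 e0
[4] 0x06->0x12 len=2 : f5 e0
query mem[0x15]=0xe0, mem[0x0b]=0xcf, mem[0x17]=0xe0, mem[0x10]=0x06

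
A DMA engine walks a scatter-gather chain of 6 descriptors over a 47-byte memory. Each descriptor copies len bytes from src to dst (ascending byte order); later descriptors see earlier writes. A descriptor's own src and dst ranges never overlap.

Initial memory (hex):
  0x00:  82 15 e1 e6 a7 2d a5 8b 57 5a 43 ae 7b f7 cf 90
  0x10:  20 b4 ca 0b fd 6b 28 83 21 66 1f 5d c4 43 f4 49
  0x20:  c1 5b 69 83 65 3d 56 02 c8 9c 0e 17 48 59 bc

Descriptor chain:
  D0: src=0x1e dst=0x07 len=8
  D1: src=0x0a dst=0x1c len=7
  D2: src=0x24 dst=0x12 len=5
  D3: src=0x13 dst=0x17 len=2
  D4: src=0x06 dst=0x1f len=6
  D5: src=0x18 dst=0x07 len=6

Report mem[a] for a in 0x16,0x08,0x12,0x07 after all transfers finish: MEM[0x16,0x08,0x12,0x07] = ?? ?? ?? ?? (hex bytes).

MEM[0x16,0x08,0x12,0x07] = c8 66 65 56

#0 dst[0x07+8] := {0xf4,0x49,0xc1,0x5b,0x69,0x83,0x65,0x3d}
#1 dst[0x1c+7] := {0x5b,0x69,0x83,0x65,0x3d,0x90,0x20}
#2 dst[0x12+5] := {0x65,0x3d,0x56,0x02,0xc8}
#3 dst[0x17+2] := {0x3d,0x56}
#4 dst[0x1f+6] := {0xa5,0xf4,0x49,0xc1,0x5b,0x69}
#5 dst[0x07+6] := {0x56,0x66,0x1f,0x5d,0x5b,0x69}
query mem[0x16]=0xc8, mem[0x08]=0x66, mem[0x12]=0x65, mem[0x07]=0x56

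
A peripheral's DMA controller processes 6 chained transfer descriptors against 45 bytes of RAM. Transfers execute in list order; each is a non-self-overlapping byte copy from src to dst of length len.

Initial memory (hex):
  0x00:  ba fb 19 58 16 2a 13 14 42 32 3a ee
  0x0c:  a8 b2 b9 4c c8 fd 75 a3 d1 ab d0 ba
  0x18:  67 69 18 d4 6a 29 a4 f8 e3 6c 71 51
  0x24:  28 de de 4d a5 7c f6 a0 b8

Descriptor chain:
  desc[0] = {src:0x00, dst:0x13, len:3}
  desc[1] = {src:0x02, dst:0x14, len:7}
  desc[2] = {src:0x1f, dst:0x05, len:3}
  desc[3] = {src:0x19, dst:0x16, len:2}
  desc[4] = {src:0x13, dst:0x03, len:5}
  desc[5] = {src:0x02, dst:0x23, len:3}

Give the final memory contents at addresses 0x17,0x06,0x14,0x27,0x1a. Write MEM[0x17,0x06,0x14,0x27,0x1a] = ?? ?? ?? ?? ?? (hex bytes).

D0: mem[0x13..0x15] <- [ba fb 19]
D1: mem[0x14..0x1a] <- [19 58 16 2a 13 14 42]
D2: mem[0x05..0x07] <- [f8 e3 6c]
D3: mem[0x16..0x17] <- [14 42]
D4: mem[0x03..0x07] <- [ba 19 58 14 42]
D5: mem[0x23..0x25] <- [19 ba 19]
query mem[0x17]=0x42, mem[0x06]=0x14, mem[0x14]=0x19, mem[0x27]=0x4d, mem[0x1a]=0x42

MEM[0x17,0x06,0x14,0x27,0x1a] = 42 14 19 4d 42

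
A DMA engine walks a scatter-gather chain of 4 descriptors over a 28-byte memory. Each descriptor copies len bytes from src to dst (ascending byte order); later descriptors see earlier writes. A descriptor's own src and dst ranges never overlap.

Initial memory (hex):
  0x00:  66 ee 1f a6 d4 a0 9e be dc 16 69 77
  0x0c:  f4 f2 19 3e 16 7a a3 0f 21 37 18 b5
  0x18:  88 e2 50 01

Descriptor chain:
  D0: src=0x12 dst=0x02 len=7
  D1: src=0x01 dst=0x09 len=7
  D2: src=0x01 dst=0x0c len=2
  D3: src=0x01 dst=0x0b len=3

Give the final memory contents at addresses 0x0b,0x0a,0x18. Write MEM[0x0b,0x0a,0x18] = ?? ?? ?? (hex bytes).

D0: mem[0x02..0x08] <- [a3 0f 21 37 18 b5 88]
D1: mem[0x09..0x0f] <- [ee a3 0f 21 37 18 b5]
D2: mem[0x0c..0x0d] <- [ee a3]
D3: mem[0x0b..0x0d] <- [ee a3 0f]
query mem[0x0b]=0xee, mem[0x0a]=0xa3, mem[0x18]=0x88

MEM[0x0b,0x0a,0x18] = ee a3 88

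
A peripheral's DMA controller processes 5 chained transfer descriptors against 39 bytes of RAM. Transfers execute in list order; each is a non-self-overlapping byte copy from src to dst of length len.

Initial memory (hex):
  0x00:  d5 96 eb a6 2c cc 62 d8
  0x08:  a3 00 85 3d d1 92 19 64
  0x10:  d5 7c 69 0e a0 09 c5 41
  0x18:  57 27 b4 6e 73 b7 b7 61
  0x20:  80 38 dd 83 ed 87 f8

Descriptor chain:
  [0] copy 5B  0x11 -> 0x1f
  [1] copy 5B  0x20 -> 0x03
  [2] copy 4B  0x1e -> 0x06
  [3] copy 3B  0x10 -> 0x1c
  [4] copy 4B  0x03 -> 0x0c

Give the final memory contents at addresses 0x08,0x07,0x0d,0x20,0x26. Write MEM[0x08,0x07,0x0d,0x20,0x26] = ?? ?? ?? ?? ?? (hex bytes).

MEM[0x08,0x07,0x0d,0x20,0x26] = 69 7c 0e 69 f8

#0 dst[0x1f+5] := {0x7c,0x69,0x0e,0xa0,0x09}
#1 dst[0x03+5] := {0x69,0x0e,0xa0,0x09,0xed}
#2 dst[0x06+4] := {0xb7,0x7c,0x69,0x0e}
#3 dst[0x1c+3] := {0xd5,0x7c,0x69}
#4 dst[0x0c+4] := {0x69,0x0e,0xa0,0xb7}
query mem[0x08]=0x69, mem[0x07]=0x7c, mem[0x0d]=0x0e, mem[0x20]=0x69, mem[0x26]=0xf8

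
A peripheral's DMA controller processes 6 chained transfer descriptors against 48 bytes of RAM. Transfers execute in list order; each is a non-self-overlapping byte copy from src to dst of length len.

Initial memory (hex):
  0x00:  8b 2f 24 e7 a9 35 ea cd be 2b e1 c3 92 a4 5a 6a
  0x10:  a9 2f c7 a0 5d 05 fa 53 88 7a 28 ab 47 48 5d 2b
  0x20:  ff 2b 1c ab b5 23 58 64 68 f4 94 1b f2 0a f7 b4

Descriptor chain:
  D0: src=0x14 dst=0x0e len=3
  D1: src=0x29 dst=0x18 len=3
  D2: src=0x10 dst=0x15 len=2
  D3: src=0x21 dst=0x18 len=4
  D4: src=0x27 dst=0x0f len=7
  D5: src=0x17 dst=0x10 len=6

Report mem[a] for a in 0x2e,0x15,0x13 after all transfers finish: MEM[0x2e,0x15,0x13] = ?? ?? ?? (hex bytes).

  after D0: wrote 3B at 0x0e = 5d05fa
  after D1: wrote 3B at 0x18 = f4941b
  after D2: wrote 2B at 0x15 = fa2f
  after D3: wrote 4B at 0x18 = 2b1cabb5
  after D4: wrote 7B at 0x0f = 6468f4941bf20a
  after D5: wrote 6B at 0x10 = 532b1cabb547
query mem[0x2e]=0xf7, mem[0x15]=0x47, mem[0x13]=0xab

MEM[0x2e,0x15,0x13] = f7 47 ab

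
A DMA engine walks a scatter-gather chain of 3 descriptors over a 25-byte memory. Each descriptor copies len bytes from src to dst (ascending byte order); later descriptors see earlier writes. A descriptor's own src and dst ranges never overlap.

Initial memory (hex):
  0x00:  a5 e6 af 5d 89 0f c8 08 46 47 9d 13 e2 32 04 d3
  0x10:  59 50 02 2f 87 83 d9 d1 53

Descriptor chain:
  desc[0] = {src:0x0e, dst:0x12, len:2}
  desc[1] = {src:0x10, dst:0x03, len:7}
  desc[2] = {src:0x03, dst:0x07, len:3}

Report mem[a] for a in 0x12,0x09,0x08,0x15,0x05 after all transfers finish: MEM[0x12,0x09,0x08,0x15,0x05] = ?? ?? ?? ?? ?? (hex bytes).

#0 dst[0x12+2] := {0x04,0xd3}
#1 dst[0x03+7] := {0x59,0x50,0x04,0xd3,0x87,0x83,0xd9}
#2 dst[0x07+3] := {0x59,0x50,0x04}
query mem[0x12]=0x04, mem[0x09]=0x04, mem[0x08]=0x50, mem[0x15]=0x83, mem[0x05]=0x04

MEM[0x12,0x09,0x08,0x15,0x05] = 04 04 50 83 04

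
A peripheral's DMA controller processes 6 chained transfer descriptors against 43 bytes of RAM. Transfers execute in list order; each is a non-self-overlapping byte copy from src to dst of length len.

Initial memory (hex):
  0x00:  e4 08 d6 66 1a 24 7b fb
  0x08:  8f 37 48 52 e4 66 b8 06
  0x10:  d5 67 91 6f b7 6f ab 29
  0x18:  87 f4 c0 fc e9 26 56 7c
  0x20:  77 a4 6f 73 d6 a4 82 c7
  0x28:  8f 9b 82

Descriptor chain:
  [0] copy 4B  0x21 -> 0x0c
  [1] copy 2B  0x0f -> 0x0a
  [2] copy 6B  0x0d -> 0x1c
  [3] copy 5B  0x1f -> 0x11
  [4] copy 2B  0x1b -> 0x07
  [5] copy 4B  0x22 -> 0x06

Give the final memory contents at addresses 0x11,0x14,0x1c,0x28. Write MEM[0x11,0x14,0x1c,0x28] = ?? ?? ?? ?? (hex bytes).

MEM[0x11,0x14,0x1c,0x28] = d5 6f 6f 8f

#0 dst[0x0c+4] := {0xa4,0x6f,0x73,0xd6}
#1 dst[0x0a+2] := {0xd6,0xd5}
#2 dst[0x1c+6] := {0x6f,0x73,0xd6,0xd5,0x67,0x91}
#3 dst[0x11+5] := {0xd5,0x67,0x91,0x6f,0x73}
#4 dst[0x07+2] := {0xfc,0x6f}
#5 dst[0x06+4] := {0x6f,0x73,0xd6,0xa4}
query mem[0x11]=0xd5, mem[0x14]=0x6f, mem[0x1c]=0x6f, mem[0x28]=0x8f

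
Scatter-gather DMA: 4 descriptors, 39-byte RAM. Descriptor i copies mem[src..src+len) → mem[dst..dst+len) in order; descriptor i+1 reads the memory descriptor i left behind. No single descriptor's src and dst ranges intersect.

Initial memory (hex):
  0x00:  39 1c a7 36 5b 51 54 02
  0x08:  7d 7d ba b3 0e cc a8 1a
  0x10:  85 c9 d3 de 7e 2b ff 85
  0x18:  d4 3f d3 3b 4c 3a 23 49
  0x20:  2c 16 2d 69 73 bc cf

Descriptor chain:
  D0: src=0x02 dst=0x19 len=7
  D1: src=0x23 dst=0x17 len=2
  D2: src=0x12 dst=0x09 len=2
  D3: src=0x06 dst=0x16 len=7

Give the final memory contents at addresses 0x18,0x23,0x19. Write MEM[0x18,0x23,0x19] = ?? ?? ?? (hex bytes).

MEM[0x18,0x23,0x19] = 7d 69 d3

  after D0: wrote 7B at 0x19 = a7365b5154027d
  after D1: wrote 2B at 0x17 = 6973
  after D2: wrote 2B at 0x09 = d3de
  after D3: wrote 7B at 0x16 = 54027dd3deb30e
query mem[0x18]=0x7d, mem[0x23]=0x69, mem[0x19]=0xd3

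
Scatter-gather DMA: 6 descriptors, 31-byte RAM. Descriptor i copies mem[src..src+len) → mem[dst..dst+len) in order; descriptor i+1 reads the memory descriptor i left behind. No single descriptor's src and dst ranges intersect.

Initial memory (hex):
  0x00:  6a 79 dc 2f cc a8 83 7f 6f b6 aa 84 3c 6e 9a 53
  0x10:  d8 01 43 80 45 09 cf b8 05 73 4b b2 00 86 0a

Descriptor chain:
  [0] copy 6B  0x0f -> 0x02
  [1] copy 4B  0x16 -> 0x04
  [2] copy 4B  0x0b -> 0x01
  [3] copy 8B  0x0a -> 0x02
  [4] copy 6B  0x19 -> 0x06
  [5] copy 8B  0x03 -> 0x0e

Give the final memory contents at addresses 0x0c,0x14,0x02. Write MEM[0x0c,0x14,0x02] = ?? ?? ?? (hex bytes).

MEM[0x0c,0x14,0x02] = 3c 00 aa

D0: mem[0x02..0x07] <- [53 d8 01 43 80 45]
D1: mem[0x04..0x07] <- [cf b8 05 73]
D2: mem[0x01..0x04] <- [84 3c 6e 9a]
D3: mem[0x02..0x09] <- [aa 84 3c 6e 9a 53 d8 01]
D4: mem[0x06..0x0b] <- [73 4b b2 00 86 0a]
D5: mem[0x0e..0x15] <- [84 3c 6e 73 4b b2 00 86]
query mem[0x0c]=0x3c, mem[0x14]=0x00, mem[0x02]=0xaa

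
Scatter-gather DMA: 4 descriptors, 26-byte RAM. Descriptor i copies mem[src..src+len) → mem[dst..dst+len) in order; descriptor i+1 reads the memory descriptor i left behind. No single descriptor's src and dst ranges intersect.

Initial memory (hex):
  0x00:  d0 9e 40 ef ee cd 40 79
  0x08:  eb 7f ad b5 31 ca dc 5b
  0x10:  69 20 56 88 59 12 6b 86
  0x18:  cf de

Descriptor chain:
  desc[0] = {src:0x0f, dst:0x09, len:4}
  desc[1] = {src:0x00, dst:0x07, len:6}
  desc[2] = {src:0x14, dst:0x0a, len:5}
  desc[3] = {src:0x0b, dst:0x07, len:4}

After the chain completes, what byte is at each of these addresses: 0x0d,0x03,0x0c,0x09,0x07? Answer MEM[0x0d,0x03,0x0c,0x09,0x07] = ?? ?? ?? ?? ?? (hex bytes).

D0: mem[0x09..0x0c] <- [5b 69 20 56]
D1: mem[0x07..0x0c] <- [d0 9e 40 ef ee cd]
D2: mem[0x0a..0x0e] <- [59 12 6b 86 cf]
D3: mem[0x07..0x0a] <- [12 6b 86 cf]
query mem[0x0d]=0x86, mem[0x03]=0xef, mem[0x0c]=0x6b, mem[0x09]=0x86, mem[0x07]=0x12

MEM[0x0d,0x03,0x0c,0x09,0x07] = 86 ef 6b 86 12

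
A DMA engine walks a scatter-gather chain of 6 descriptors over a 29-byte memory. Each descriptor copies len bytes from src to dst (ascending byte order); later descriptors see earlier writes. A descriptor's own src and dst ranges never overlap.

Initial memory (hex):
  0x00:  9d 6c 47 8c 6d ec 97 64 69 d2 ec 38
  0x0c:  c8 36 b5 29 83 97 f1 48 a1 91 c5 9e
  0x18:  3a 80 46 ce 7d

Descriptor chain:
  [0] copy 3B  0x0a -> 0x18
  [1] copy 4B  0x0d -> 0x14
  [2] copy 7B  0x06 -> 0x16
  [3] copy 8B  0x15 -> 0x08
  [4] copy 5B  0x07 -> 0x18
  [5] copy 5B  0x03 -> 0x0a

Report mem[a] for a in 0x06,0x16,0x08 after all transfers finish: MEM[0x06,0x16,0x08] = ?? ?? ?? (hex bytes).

  after D0: wrote 3B at 0x18 = ec38c8
  after D1: wrote 4B at 0x14 = 36b52983
  after D2: wrote 7B at 0x16 = 976469d2ec38c8
  after D3: wrote 8B at 0x08 = b5976469d2ec38c8
  after D4: wrote 5B at 0x18 = 64b5976469
  after D5: wrote 5B at 0x0a = 8c6dec9764
query mem[0x06]=0x97, mem[0x16]=0x97, mem[0x08]=0xb5

MEM[0x06,0x16,0x08] = 97 97 b5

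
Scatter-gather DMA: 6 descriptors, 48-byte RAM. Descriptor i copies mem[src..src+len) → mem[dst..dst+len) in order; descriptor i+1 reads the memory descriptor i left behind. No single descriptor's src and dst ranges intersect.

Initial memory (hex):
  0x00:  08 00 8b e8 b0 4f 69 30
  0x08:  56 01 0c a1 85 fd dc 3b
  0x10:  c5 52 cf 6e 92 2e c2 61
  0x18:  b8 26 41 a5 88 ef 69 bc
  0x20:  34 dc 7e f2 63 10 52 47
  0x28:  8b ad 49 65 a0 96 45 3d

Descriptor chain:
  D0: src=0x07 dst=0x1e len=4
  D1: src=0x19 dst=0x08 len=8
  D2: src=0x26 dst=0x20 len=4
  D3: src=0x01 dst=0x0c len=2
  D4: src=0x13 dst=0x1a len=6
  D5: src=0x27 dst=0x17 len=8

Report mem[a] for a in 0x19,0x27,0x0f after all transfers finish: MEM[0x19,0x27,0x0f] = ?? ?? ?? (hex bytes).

#0 dst[0x1e+4] := {0x30,0x56,0x01,0x0c}
#1 dst[0x08+8] := {0x26,0x41,0xa5,0x88,0xef,0x30,0x56,0x01}
#2 dst[0x20+4] := {0x52,0x47,0x8b,0xad}
#3 dst[0x0c+2] := {0x00,0x8b}
#4 dst[0x1a+6] := {0x6e,0x92,0x2e,0xc2,0x61,0xb8}
#5 dst[0x17+8] := {0x47,0x8b,0xad,0x49,0x65,0xa0,0x96,0x45}
query mem[0x19]=0xad, mem[0x27]=0x47, mem[0x0f]=0x01

MEM[0x19,0x27,0x0f] = ad 47 01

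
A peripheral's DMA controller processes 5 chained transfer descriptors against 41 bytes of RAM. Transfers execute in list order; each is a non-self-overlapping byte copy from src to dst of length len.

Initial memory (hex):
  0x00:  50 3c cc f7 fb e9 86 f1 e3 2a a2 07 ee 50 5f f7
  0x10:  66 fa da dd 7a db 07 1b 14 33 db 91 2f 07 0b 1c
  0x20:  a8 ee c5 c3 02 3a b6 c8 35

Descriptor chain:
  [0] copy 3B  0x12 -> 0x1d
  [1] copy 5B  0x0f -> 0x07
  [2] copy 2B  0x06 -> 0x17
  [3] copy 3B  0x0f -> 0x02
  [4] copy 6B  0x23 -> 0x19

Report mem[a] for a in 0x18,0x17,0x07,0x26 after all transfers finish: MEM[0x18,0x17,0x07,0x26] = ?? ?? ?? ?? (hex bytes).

#0 dst[0x1d+3] := {0xda,0xdd,0x7a}
#1 dst[0x07+5] := {0xf7,0x66,0xfa,0xda,0xdd}
#2 dst[0x17+2] := {0x86,0xf7}
#3 dst[0x02+3] := {0xf7,0x66,0xfa}
#4 dst[0x19+6] := {0xc3,0x02,0x3a,0xb6,0xc8,0x35}
query mem[0x18]=0xf7, mem[0x17]=0x86, mem[0x07]=0xf7, mem[0x26]=0xb6

MEM[0x18,0x17,0x07,0x26] = f7 86 f7 b6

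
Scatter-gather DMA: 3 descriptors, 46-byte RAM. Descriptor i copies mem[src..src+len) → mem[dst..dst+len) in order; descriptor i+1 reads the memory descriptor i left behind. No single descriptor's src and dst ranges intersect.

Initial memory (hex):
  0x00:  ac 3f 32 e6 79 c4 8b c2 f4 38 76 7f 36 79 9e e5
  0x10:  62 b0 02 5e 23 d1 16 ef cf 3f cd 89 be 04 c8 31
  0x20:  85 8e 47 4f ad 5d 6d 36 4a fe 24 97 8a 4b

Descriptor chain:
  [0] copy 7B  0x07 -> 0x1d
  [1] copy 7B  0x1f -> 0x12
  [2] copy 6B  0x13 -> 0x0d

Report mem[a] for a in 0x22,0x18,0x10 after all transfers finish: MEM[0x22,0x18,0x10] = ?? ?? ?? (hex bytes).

D0: mem[0x1d..0x23] <- [c2 f4 38 76 7f 36 79]
D1: mem[0x12..0x18] <- [38 76 7f 36 79 ad 5d]
D2: mem[0x0d..0x12] <- [76 7f 36 79 ad 5d]
query mem[0x22]=0x36, mem[0x18]=0x5d, mem[0x10]=0x79

MEM[0x22,0x18,0x10] = 36 5d 79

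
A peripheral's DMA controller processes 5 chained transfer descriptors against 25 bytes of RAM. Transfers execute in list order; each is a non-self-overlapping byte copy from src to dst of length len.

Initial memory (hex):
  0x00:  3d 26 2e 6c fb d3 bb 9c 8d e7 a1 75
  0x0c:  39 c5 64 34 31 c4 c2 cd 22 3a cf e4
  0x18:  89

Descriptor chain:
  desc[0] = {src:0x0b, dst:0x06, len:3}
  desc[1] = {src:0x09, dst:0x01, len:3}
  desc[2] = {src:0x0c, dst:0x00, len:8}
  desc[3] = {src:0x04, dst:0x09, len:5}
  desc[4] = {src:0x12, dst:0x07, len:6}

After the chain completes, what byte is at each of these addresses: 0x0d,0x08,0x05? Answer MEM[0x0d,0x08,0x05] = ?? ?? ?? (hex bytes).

MEM[0x0d,0x08,0x05] = c5 cd c4

  after D0: wrote 3B at 0x06 = 7539c5
  after D1: wrote 3B at 0x01 = e7a175
  after D2: wrote 8B at 0x00 = 39c5643431c4c2cd
  after D3: wrote 5B at 0x09 = 31c4c2cdc5
  after D4: wrote 6B at 0x07 = c2cd223acfe4
query mem[0x0d]=0xc5, mem[0x08]=0xcd, mem[0x05]=0xc4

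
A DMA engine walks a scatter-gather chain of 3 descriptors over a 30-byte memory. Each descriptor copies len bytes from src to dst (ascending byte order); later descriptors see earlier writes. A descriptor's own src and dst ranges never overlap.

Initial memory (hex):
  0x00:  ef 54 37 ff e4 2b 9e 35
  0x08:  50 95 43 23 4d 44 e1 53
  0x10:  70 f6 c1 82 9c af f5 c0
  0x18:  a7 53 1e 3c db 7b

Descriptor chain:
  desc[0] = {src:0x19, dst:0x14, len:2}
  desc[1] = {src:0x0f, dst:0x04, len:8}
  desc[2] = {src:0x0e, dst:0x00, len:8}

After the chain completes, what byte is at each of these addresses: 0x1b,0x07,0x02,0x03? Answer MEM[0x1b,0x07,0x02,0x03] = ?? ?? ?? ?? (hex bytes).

  after D0: wrote 2B at 0x14 = 531e
  after D1: wrote 8B at 0x04 = 5370f6c182531ef5
  after D2: wrote 8B at 0x00 = e15370f6c182531e
query mem[0x1b]=0x3c, mem[0x07]=0x1e, mem[0x02]=0x70, mem[0x03]=0xf6

MEM[0x1b,0x07,0x02,0x03] = 3c 1e 70 f6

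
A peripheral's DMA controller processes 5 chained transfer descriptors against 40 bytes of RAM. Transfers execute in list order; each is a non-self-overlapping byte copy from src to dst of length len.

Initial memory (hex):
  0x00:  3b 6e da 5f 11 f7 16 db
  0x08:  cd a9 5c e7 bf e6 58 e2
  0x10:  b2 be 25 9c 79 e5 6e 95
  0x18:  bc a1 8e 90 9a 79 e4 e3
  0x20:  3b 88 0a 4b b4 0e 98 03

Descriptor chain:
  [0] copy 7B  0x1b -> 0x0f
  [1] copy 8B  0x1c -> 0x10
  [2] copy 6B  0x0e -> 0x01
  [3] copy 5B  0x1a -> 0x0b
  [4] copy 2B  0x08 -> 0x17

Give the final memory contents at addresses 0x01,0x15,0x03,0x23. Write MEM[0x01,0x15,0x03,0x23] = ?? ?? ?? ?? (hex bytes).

  after D0: wrote 7B at 0x0f = 909a79e4e33b88
  after D1: wrote 8B at 0x10 = 9a79e4e33b880a4b
  after D2: wrote 6B at 0x01 = 58909a79e4e3
  after D3: wrote 5B at 0x0b = 8e909a79e4
  after D4: wrote 2B at 0x17 = cda9
query mem[0x01]=0x58, mem[0x15]=0x88, mem[0x03]=0x9a, mem[0x23]=0x4b

MEM[0x01,0x15,0x03,0x23] = 58 88 9a 4b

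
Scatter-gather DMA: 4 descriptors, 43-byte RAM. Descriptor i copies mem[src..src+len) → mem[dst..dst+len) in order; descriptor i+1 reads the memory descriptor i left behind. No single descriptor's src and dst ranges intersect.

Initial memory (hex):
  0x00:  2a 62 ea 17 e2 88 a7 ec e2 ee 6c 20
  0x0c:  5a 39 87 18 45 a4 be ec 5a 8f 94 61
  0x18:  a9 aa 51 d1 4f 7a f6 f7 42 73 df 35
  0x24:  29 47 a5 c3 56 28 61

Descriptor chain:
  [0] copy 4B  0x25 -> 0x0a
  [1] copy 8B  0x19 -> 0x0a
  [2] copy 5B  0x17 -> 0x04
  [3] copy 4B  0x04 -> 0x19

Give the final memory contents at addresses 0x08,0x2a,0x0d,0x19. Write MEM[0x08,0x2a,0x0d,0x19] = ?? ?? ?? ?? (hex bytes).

D0: mem[0x0a..0x0d] <- [47 a5 c3 56]
D1: mem[0x0a..0x11] <- [aa 51 d1 4f 7a f6 f7 42]
D2: mem[0x04..0x08] <- [61 a9 aa 51 d1]
D3: mem[0x19..0x1c] <- [61 a9 aa 51]
query mem[0x08]=0xd1, mem[0x2a]=0x61, mem[0x0d]=0x4f, mem[0x19]=0x61

MEM[0x08,0x2a,0x0d,0x19] = d1 61 4f 61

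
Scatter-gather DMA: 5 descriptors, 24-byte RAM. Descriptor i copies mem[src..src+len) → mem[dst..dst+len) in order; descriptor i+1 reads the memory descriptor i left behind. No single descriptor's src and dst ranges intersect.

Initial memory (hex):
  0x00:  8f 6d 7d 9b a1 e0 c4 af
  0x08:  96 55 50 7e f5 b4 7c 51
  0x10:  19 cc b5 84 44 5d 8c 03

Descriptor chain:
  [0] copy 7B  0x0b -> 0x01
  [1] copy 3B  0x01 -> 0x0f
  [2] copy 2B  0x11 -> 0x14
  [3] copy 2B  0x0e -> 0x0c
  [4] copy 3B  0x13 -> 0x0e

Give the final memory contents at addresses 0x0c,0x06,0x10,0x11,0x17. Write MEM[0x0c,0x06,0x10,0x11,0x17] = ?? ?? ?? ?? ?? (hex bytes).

D0: mem[0x01..0x07] <- [7e f5 b4 7c 51 19 cc]
D1: mem[0x0f..0x11] <- [7e f5 b4]
D2: mem[0x14..0x15] <- [b4 b5]
D3: mem[0x0c..0x0d] <- [7c 7e]
D4: mem[0x0e..0x10] <- [84 b4 b5]
query mem[0x0c]=0x7c, mem[0x06]=0x19, mem[0x10]=0xb5, mem[0x11]=0xb4, mem[0x17]=0x03

MEM[0x0c,0x06,0x10,0x11,0x17] = 7c 19 b5 b4 03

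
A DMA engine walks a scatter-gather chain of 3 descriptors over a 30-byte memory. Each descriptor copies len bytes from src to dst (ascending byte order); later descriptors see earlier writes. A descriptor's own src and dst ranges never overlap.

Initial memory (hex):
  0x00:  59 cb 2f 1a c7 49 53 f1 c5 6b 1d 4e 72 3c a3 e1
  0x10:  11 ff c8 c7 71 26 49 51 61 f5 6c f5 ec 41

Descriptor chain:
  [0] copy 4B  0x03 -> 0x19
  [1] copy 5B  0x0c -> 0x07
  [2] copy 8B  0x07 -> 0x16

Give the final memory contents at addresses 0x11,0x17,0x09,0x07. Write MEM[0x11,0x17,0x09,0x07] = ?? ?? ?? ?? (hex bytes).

MEM[0x11,0x17,0x09,0x07] = ff 3c a3 72

[0] 0x03->0x19 len=4 : 1a c7 49 53
[1] 0x0c->0x07 len=5 : 72 3c a3 e1 11
[2] 0x07->0x16 len=8 : 72 3c a3 e1 11 72 3c a3
query mem[0x11]=0xff, mem[0x17]=0x3c, mem[0x09]=0xa3, mem[0x07]=0x72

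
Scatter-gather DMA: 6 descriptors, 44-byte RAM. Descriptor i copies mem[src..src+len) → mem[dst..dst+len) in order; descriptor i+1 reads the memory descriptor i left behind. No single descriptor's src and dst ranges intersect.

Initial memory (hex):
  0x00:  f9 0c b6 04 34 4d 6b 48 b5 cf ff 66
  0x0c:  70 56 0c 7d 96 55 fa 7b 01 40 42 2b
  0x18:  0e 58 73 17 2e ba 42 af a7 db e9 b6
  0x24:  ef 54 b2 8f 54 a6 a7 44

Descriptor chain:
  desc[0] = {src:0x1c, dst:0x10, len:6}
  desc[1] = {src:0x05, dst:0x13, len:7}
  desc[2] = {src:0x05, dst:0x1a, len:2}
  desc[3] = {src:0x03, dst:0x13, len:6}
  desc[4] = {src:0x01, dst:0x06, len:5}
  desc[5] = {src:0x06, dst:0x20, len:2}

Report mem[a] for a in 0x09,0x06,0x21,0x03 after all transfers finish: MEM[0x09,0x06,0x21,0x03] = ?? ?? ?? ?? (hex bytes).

D0: mem[0x10..0x15] <- [2e ba 42 af a7 db]
D1: mem[0x13..0x19] <- [4d 6b 48 b5 cf ff 66]
D2: mem[0x1a..0x1b] <- [4d 6b]
D3: mem[0x13..0x18] <- [04 34 4d 6b 48 b5]
D4: mem[0x06..0x0a] <- [0c b6 04 34 4d]
D5: mem[0x20..0x21] <- [0c b6]
query mem[0x09]=0x34, mem[0x06]=0x0c, mem[0x21]=0xb6, mem[0x03]=0x04

MEM[0x09,0x06,0x21,0x03] = 34 0c b6 04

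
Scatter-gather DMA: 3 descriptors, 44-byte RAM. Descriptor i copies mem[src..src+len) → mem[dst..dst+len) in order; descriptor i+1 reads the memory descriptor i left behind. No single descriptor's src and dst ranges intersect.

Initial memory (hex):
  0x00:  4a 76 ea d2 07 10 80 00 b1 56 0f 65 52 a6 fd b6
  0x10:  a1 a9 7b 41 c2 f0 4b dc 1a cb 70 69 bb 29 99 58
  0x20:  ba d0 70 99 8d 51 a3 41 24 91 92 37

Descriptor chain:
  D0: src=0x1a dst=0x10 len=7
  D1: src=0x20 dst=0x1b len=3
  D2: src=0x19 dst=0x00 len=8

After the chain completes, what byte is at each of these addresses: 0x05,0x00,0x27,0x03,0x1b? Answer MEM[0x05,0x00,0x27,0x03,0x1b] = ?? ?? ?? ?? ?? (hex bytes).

MEM[0x05,0x00,0x27,0x03,0x1b] = 99 cb 41 d0 ba

D0: mem[0x10..0x16] <- [70 69 bb 29 99 58 ba]
D1: mem[0x1b..0x1d] <- [ba d0 70]
D2: mem[0x00..0x07] <- [cb 70 ba d0 70 99 58 ba]
query mem[0x05]=0x99, mem[0x00]=0xcb, mem[0x27]=0x41, mem[0x03]=0xd0, mem[0x1b]=0xba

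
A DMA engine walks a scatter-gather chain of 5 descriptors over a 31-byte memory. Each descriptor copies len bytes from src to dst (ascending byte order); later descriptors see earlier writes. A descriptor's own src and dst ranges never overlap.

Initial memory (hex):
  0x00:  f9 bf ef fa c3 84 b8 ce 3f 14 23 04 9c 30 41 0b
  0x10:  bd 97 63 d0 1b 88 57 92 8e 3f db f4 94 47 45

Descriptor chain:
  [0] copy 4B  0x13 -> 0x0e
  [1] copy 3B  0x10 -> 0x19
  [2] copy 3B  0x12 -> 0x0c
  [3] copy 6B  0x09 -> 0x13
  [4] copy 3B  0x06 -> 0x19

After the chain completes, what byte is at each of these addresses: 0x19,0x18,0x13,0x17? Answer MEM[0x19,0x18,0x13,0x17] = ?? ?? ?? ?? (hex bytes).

MEM[0x19,0x18,0x13,0x17] = b8 1b 14 d0

[0] 0x13->0x0e len=4 : d0 1b 88 57
[1] 0x10->0x19 len=3 : 88 57 63
[2] 0x12->0x0c len=3 : 63 d0 1b
[3] 0x09->0x13 len=6 : 14 23 04 63 d0 1b
[4] 0x06->0x19 len=3 : b8 ce 3f
query mem[0x19]=0xb8, mem[0x18]=0x1b, mem[0x13]=0x14, mem[0x17]=0xd0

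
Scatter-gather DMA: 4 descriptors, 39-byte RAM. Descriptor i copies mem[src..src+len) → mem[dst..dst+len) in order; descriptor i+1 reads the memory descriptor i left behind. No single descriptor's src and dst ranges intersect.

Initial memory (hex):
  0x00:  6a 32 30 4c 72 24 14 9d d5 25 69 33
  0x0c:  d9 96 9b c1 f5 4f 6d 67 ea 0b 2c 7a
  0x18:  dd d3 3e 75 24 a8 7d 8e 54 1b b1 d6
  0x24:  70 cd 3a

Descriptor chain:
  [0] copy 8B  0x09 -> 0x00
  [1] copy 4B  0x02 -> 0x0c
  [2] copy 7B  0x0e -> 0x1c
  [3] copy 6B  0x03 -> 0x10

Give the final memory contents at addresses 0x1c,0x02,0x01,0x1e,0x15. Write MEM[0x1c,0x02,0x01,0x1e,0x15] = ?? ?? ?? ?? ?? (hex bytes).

  after D0: wrote 8B at 0x00 = 256933d9969bc1f5
  after D1: wrote 4B at 0x0c = 33d9969b
  after D2: wrote 7B at 0x1c = 969bf54f6d67ea
  after D3: wrote 6B at 0x10 = d9969bc1f5d5
query mem[0x1c]=0x96, mem[0x02]=0x33, mem[0x01]=0x69, mem[0x1e]=0xf5, mem[0x15]=0xd5

MEM[0x1c,0x02,0x01,0x1e,0x15] = 96 33 69 f5 d5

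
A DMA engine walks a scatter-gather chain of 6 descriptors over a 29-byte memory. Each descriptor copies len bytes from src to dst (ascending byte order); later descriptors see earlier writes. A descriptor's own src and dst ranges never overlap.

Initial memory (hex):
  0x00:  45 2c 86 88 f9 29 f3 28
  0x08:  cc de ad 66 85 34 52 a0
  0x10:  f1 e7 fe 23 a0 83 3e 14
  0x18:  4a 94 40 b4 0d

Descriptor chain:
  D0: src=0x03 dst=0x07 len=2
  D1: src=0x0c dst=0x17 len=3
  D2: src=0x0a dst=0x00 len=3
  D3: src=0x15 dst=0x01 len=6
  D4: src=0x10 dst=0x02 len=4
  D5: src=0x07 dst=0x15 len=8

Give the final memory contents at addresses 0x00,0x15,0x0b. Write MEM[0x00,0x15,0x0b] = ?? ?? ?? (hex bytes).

#0 dst[0x07+2] := {0x88,0xf9}
#1 dst[0x17+3] := {0x85,0x34,0x52}
#2 dst[0x00+3] := {0xad,0x66,0x85}
#3 dst[0x01+6] := {0x83,0x3e,0x85,0x34,0x52,0x40}
#4 dst[0x02+4] := {0xf1,0xe7,0xfe,0x23}
#5 dst[0x15+8] := {0x88,0xf9,0xde,0xad,0x66,0x85,0x34,0x52}
query mem[0x00]=0xad, mem[0x15]=0x88, mem[0x0b]=0x66

MEM[0x00,0x15,0x0b] = ad 88 66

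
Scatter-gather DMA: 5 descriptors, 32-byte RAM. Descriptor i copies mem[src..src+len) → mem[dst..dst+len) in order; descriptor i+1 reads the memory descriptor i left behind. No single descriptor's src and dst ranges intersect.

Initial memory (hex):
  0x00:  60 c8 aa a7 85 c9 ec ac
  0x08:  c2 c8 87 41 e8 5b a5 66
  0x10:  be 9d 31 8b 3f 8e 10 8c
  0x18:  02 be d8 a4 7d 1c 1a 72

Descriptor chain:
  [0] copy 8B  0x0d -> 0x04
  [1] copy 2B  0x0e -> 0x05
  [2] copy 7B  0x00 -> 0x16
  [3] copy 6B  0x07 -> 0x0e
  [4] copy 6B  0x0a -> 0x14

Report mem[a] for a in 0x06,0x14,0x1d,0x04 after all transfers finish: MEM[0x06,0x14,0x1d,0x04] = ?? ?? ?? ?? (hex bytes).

#0 dst[0x04+8] := {0x5b,0xa5,0x66,0xbe,0x9d,0x31,0x8b,0x3f}
#1 dst[0x05+2] := {0xa5,0x66}
#2 dst[0x16+7] := {0x60,0xc8,0xaa,0xa7,0x5b,0xa5,0x66}
#3 dst[0x0e+6] := {0xbe,0x9d,0x31,0x8b,0x3f,0xe8}
#4 dst[0x14+6] := {0x8b,0x3f,0xe8,0x5b,0xbe,0x9d}
query mem[0x06]=0x66, mem[0x14]=0x8b, mem[0x1d]=0x1c, mem[0x04]=0x5b

MEM[0x06,0x14,0x1d,0x04] = 66 8b 1c 5b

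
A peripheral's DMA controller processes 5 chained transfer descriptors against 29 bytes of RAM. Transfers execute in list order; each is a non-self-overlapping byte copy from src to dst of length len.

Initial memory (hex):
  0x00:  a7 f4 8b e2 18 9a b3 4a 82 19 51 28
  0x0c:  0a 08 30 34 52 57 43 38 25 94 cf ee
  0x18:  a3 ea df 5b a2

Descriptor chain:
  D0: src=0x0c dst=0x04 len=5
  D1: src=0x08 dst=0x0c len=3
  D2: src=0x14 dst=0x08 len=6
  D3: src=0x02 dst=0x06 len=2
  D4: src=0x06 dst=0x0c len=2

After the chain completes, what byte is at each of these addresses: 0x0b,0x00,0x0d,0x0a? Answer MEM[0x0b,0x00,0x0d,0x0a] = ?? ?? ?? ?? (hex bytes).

MEM[0x0b,0x00,0x0d,0x0a] = ee a7 e2 cf

D0: mem[0x04..0x08] <- [0a 08 30 34 52]
D1: mem[0x0c..0x0e] <- [52 19 51]
D2: mem[0x08..0x0d] <- [25 94 cf ee a3 ea]
D3: mem[0x06..0x07] <- [8b e2]
D4: mem[0x0c..0x0d] <- [8b e2]
query mem[0x0b]=0xee, mem[0x00]=0xa7, mem[0x0d]=0xe2, mem[0x0a]=0xcf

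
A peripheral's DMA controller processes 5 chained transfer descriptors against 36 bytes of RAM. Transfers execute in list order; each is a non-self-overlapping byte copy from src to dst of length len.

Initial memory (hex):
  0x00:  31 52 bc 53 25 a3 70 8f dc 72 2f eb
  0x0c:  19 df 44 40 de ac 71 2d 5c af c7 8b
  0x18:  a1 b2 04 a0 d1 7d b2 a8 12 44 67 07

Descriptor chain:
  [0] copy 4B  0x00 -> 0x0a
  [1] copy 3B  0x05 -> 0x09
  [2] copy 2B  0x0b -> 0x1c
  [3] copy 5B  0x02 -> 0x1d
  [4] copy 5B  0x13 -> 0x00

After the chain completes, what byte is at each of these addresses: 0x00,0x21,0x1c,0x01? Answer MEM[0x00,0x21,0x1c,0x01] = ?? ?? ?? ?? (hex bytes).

MEM[0x00,0x21,0x1c,0x01] = 2d 70 8f 5c

D0: mem[0x0a..0x0d] <- [31 52 bc 53]
D1: mem[0x09..0x0b] <- [a3 70 8f]
D2: mem[0x1c..0x1d] <- [8f bc]
D3: mem[0x1d..0x21] <- [bc 53 25 a3 70]
D4: mem[0x00..0x04] <- [2d 5c af c7 8b]
query mem[0x00]=0x2d, mem[0x21]=0x70, mem[0x1c]=0x8f, mem[0x01]=0x5c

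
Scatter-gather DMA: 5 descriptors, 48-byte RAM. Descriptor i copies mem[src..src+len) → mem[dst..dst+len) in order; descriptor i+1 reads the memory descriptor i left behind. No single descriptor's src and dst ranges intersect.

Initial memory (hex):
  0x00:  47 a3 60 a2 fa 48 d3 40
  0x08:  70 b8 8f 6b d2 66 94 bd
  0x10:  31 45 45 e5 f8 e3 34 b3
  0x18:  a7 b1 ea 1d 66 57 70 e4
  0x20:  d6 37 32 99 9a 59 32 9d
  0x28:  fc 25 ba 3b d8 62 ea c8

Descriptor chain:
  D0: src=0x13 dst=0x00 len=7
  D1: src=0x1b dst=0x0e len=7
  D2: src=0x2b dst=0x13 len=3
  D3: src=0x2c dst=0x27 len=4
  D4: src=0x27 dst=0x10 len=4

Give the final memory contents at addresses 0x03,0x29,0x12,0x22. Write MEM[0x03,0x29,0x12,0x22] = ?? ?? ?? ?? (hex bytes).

  after D0: wrote 7B at 0x00 = e5f8e334b3a7b1
  after D1: wrote 7B at 0x0e = 1d665770e4d637
  after D2: wrote 3B at 0x13 = 3bd862
  after D3: wrote 4B at 0x27 = d862eac8
  after D4: wrote 4B at 0x10 = d862eac8
query mem[0x03]=0x34, mem[0x29]=0xea, mem[0x12]=0xea, mem[0x22]=0x32

MEM[0x03,0x29,0x12,0x22] = 34 ea ea 32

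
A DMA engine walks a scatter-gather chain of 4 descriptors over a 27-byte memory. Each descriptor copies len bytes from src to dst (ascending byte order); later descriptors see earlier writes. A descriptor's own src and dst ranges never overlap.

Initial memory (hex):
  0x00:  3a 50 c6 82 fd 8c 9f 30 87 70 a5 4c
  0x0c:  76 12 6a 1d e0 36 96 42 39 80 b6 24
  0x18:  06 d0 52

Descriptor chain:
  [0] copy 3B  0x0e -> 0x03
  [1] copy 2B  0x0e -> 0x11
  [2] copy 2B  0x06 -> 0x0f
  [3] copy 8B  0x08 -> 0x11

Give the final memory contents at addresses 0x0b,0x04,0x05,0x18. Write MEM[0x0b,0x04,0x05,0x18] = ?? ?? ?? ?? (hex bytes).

D0: mem[0x03..0x05] <- [6a 1d e0]
D1: mem[0x11..0x12] <- [6a 1d]
D2: mem[0x0f..0x10] <- [9f 30]
D3: mem[0x11..0x18] <- [87 70 a5 4c 76 12 6a 9f]
query mem[0x0b]=0x4c, mem[0x04]=0x1d, mem[0x05]=0xe0, mem[0x18]=0x9f

MEM[0x0b,0x04,0x05,0x18] = 4c 1d e0 9f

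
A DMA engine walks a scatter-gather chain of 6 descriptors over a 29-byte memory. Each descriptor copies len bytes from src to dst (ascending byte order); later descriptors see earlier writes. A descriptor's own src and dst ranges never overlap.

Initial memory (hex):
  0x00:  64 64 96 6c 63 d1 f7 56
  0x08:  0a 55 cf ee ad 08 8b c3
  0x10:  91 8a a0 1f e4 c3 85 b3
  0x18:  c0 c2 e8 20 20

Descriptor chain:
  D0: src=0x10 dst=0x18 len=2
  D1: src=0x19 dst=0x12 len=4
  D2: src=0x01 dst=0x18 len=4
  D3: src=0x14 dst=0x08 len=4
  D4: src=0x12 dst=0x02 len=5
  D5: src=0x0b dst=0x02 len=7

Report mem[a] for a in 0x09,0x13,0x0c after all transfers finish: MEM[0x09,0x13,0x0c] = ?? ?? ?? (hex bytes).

MEM[0x09,0x13,0x0c] = 20 e8 ad

[0] 0x10->0x18 len=2 : 91 8a
[1] 0x19->0x12 len=4 : 8a e8 20 20
[2] 0x01->0x18 len=4 : 64 96 6c 63
[3] 0x14->0x08 len=4 : 20 20 85 b3
[4] 0x12->0x02 len=5 : 8a e8 20 20 85
[5] 0x0b->0x02 len=7 : b3 ad 08 8b c3 91 8a
query mem[0x09]=0x20, mem[0x13]=0xe8, mem[0x0c]=0xad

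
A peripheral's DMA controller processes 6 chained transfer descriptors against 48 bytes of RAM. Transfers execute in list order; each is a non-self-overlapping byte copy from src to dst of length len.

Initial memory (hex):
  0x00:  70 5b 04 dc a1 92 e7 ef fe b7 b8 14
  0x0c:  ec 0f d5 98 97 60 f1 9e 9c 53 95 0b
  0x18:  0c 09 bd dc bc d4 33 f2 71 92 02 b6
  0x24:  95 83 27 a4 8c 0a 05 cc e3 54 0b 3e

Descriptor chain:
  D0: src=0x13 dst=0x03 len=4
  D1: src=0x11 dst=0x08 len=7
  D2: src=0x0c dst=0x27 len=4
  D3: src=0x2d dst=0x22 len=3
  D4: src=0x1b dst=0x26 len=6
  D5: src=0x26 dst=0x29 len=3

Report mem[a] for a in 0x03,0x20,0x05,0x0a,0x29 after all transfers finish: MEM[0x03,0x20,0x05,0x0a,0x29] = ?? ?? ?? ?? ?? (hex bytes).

[0] 0x13->0x03 len=4 : 9e 9c 53 95
[1] 0x11->0x08 len=7 : 60 f1 9e 9c 53 95 0b
[2] 0x0c->0x27 len=4 : 53 95 0b 98
[3] 0x2d->0x22 len=3 : 54 0b 3e
[4] 0x1b->0x26 len=6 : dc bc d4 33 f2 71
[5] 0x26->0x29 len=3 : dc bc d4
query mem[0x03]=0x9e, mem[0x20]=0x71, mem[0x05]=0x53, mem[0x0a]=0x9e, mem[0x29]=0xdc

MEM[0x03,0x20,0x05,0x0a,0x29] = 9e 71 53 9e dc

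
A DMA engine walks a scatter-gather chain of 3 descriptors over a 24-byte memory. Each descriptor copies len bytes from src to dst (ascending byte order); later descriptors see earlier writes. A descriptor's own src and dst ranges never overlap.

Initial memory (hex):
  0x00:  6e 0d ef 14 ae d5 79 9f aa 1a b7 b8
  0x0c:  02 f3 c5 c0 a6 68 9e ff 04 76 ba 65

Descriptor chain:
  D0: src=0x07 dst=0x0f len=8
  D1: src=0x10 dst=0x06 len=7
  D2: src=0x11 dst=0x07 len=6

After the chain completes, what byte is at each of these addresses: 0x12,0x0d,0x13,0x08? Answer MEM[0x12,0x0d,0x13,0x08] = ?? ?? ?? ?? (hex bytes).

D0: mem[0x0f..0x16] <- [9f aa 1a b7 b8 02 f3 c5]
D1: mem[0x06..0x0c] <- [aa 1a b7 b8 02 f3 c5]
D2: mem[0x07..0x0c] <- [1a b7 b8 02 f3 c5]
query mem[0x12]=0xb7, mem[0x0d]=0xf3, mem[0x13]=0xb8, mem[0x08]=0xb7

MEM[0x12,0x0d,0x13,0x08] = b7 f3 b8 b7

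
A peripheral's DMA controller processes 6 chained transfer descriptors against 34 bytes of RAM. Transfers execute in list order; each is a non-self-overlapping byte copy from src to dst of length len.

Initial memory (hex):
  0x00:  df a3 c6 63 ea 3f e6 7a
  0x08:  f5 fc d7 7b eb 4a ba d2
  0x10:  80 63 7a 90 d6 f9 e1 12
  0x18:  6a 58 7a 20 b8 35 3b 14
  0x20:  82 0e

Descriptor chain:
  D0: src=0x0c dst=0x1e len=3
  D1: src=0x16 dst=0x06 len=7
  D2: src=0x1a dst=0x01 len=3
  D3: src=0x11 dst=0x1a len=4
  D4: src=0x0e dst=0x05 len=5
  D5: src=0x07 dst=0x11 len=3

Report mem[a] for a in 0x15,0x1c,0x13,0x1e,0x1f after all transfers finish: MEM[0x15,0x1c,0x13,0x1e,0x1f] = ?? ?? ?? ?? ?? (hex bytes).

D0: mem[0x1e..0x20] <- [eb 4a ba]
D1: mem[0x06..0x0c] <- [e1 12 6a 58 7a 20 b8]
D2: mem[0x01..0x03] <- [7a 20 b8]
D3: mem[0x1a..0x1d] <- [63 7a 90 d6]
D4: mem[0x05..0x09] <- [ba d2 80 63 7a]
D5: mem[0x11..0x13] <- [80 63 7a]
query mem[0x15]=0xf9, mem[0x1c]=0x90, mem[0x13]=0x7a, mem[0x1e]=0xeb, mem[0x1f]=0x4a

MEM[0x15,0x1c,0x13,0x1e,0x1f] = f9 90 7a eb 4a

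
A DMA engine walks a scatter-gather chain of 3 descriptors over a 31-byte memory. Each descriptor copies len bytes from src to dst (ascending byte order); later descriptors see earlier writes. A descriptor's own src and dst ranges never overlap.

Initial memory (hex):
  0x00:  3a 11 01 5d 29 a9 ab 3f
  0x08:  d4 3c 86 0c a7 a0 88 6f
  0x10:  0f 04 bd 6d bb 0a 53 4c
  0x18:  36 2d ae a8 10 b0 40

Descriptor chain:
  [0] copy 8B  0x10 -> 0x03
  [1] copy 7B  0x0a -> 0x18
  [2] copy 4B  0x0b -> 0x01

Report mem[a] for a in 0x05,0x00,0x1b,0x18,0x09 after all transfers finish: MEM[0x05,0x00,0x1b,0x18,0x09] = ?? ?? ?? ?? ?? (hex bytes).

MEM[0x05,0x00,0x1b,0x18,0x09] = bd 3a a0 4c 53

D0: mem[0x03..0x0a] <- [0f 04 bd 6d bb 0a 53 4c]
D1: mem[0x18..0x1e] <- [4c 0c a7 a0 88 6f 0f]
D2: mem[0x01..0x04] <- [0c a7 a0 88]
query mem[0x05]=0xbd, mem[0x00]=0x3a, mem[0x1b]=0xa0, mem[0x18]=0x4c, mem[0x09]=0x53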